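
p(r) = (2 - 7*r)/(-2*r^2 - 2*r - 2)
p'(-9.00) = -0.06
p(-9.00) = -0.45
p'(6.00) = -0.06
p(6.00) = 0.47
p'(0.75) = 0.75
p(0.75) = 0.70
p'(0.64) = 1.03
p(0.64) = 0.60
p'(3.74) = -0.11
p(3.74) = 0.65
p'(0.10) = 3.79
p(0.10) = -0.59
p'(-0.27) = 5.75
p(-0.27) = -2.42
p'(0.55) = 1.32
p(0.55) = 0.50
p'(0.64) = 1.03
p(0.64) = 0.60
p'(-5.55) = -0.17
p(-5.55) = -0.78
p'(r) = (2 - 7*r)*(4*r + 2)/(-2*r^2 - 2*r - 2)^2 - 7/(-2*r^2 - 2*r - 2) = (7*r^2 + 7*r - (2*r + 1)*(7*r - 2) + 7)/(2*(r^2 + r + 1)^2)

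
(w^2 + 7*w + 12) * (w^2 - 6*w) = w^4 + w^3 - 30*w^2 - 72*w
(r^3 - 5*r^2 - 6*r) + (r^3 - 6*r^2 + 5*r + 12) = 2*r^3 - 11*r^2 - r + 12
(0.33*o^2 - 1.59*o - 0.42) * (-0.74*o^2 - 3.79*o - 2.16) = -0.2442*o^4 - 0.0741000000000001*o^3 + 5.6241*o^2 + 5.0262*o + 0.9072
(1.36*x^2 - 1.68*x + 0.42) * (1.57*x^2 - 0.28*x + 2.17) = 2.1352*x^4 - 3.0184*x^3 + 4.081*x^2 - 3.7632*x + 0.9114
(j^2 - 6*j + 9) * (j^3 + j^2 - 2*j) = j^5 - 5*j^4 + j^3 + 21*j^2 - 18*j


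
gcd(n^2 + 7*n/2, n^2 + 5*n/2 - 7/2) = n + 7/2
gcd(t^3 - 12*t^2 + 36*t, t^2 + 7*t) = t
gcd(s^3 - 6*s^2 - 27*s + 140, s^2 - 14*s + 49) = s - 7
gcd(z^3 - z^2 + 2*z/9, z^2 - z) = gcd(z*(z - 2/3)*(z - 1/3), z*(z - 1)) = z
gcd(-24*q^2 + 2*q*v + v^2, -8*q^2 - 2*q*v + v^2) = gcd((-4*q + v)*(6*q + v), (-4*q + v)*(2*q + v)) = 4*q - v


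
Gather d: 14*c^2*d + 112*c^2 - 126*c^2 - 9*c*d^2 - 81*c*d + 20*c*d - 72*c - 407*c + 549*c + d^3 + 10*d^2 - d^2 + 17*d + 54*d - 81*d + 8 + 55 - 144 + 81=-14*c^2 + 70*c + d^3 + d^2*(9 - 9*c) + d*(14*c^2 - 61*c - 10)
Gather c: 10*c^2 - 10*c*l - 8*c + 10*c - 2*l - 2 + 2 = 10*c^2 + c*(2 - 10*l) - 2*l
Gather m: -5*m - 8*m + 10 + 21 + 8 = 39 - 13*m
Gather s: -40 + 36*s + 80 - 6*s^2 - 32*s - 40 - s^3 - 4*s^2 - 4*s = -s^3 - 10*s^2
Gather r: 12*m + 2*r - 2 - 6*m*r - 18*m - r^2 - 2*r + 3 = -6*m*r - 6*m - r^2 + 1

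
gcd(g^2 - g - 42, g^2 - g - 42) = g^2 - g - 42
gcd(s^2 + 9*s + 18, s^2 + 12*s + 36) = s + 6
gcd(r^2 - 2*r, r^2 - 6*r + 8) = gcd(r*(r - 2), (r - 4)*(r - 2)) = r - 2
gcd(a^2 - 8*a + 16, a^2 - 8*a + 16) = a^2 - 8*a + 16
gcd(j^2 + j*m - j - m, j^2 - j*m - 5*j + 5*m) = 1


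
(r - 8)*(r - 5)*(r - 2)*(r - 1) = r^4 - 16*r^3 + 81*r^2 - 146*r + 80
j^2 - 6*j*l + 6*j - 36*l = (j + 6)*(j - 6*l)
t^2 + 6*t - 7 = (t - 1)*(t + 7)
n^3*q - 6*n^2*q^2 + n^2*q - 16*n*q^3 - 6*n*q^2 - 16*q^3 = (n - 8*q)*(n + 2*q)*(n*q + q)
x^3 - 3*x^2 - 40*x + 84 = (x - 7)*(x - 2)*(x + 6)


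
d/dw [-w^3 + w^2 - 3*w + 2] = -3*w^2 + 2*w - 3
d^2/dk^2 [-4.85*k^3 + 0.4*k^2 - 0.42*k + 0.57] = 0.8 - 29.1*k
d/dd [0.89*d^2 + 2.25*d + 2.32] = 1.78*d + 2.25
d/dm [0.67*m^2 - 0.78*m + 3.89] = 1.34*m - 0.78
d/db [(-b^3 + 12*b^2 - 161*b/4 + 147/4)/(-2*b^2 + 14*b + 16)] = (4*b^4 - 56*b^3 + 79*b^2 + 1062*b - 2317)/(8*(b^4 - 14*b^3 + 33*b^2 + 112*b + 64))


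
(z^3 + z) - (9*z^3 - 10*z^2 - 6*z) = -8*z^3 + 10*z^2 + 7*z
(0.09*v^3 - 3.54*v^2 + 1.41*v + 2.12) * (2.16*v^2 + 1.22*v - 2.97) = 0.1944*v^5 - 7.5366*v^4 - 1.5405*v^3 + 16.8132*v^2 - 1.6013*v - 6.2964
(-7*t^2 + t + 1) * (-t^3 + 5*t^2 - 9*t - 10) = 7*t^5 - 36*t^4 + 67*t^3 + 66*t^2 - 19*t - 10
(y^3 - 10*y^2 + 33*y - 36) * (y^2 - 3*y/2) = y^5 - 23*y^4/2 + 48*y^3 - 171*y^2/2 + 54*y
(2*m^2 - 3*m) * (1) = 2*m^2 - 3*m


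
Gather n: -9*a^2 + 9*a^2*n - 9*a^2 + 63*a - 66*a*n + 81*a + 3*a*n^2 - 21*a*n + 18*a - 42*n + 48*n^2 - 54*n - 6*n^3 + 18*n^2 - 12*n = -18*a^2 + 162*a - 6*n^3 + n^2*(3*a + 66) + n*(9*a^2 - 87*a - 108)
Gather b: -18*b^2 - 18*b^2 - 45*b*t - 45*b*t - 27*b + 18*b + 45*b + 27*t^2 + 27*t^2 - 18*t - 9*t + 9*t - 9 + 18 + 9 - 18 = -36*b^2 + b*(36 - 90*t) + 54*t^2 - 18*t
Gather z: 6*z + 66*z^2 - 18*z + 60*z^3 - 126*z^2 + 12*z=60*z^3 - 60*z^2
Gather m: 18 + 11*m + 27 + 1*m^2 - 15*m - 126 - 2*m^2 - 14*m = -m^2 - 18*m - 81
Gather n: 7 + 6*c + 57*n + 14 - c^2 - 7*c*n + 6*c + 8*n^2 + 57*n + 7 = -c^2 + 12*c + 8*n^2 + n*(114 - 7*c) + 28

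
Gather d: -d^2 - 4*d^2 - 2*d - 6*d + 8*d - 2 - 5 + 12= 5 - 5*d^2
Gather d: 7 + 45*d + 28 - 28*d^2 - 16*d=-28*d^2 + 29*d + 35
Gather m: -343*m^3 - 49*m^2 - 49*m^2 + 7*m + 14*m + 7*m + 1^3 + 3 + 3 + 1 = -343*m^3 - 98*m^2 + 28*m + 8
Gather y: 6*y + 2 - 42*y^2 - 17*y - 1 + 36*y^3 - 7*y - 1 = 36*y^3 - 42*y^2 - 18*y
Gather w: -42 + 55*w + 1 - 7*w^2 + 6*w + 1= -7*w^2 + 61*w - 40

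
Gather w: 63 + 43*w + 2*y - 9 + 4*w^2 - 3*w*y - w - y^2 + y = 4*w^2 + w*(42 - 3*y) - y^2 + 3*y + 54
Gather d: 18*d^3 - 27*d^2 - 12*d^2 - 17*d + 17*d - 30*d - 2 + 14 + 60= 18*d^3 - 39*d^2 - 30*d + 72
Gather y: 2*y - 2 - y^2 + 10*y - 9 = -y^2 + 12*y - 11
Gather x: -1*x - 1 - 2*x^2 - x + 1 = -2*x^2 - 2*x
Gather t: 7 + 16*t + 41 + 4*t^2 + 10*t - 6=4*t^2 + 26*t + 42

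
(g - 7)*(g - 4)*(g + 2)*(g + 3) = g^4 - 6*g^3 - 21*g^2 + 74*g + 168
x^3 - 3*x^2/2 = x^2*(x - 3/2)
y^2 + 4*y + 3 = (y + 1)*(y + 3)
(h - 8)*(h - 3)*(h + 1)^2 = h^4 - 9*h^3 + 3*h^2 + 37*h + 24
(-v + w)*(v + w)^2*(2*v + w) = -2*v^4 - 3*v^3*w + v^2*w^2 + 3*v*w^3 + w^4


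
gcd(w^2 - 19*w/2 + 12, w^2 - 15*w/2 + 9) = w - 3/2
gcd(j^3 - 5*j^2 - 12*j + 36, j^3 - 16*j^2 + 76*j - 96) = j^2 - 8*j + 12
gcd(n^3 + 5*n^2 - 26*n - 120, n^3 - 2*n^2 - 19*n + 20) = n^2 - n - 20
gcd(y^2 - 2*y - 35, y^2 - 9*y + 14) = y - 7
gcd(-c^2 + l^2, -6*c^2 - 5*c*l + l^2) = c + l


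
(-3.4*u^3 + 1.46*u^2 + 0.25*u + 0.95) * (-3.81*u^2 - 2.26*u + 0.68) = 12.954*u^5 + 2.1214*u^4 - 6.5641*u^3 - 3.1917*u^2 - 1.977*u + 0.646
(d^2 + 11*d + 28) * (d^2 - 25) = d^4 + 11*d^3 + 3*d^2 - 275*d - 700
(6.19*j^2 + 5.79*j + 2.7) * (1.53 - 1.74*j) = -10.7706*j^3 - 0.603899999999999*j^2 + 4.1607*j + 4.131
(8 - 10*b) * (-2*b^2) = 20*b^3 - 16*b^2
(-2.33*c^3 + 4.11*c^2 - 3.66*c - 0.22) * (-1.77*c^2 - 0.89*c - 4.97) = 4.1241*c^5 - 5.201*c^4 + 14.4004*c^3 - 16.7799*c^2 + 18.386*c + 1.0934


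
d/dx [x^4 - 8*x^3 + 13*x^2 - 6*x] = 4*x^3 - 24*x^2 + 26*x - 6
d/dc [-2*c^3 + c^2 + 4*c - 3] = -6*c^2 + 2*c + 4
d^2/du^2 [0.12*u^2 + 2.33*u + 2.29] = 0.240000000000000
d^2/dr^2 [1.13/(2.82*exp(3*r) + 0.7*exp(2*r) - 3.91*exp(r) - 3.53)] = ((-28.6794*exp(2*r) - 3.164*exp(r) + 4.4183)*(2.82*exp(3*r) + 0.7*exp(2*r) - 3.91*exp(r) - 3.53) + 1.13*(8.46*exp(2*r) + 1.4*exp(r) - 3.91)*(16.92*exp(2*r) + 2.8*exp(r) - 7.82)*exp(r))*exp(r)/(2.82*exp(3*r) + 0.7*exp(2*r) - 3.91*exp(r) - 3.53)^3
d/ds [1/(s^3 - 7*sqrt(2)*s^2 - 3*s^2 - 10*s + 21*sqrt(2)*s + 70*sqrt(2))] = (-3*s^2 + 6*s + 14*sqrt(2)*s - 21*sqrt(2) + 10)/(s^3 - 7*sqrt(2)*s^2 - 3*s^2 - 10*s + 21*sqrt(2)*s + 70*sqrt(2))^2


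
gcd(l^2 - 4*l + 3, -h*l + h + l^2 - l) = l - 1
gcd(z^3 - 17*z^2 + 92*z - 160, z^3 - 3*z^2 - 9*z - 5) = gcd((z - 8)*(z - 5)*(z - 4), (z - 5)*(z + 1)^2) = z - 5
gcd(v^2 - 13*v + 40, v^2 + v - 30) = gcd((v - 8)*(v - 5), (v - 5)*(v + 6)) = v - 5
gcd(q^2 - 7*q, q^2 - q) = q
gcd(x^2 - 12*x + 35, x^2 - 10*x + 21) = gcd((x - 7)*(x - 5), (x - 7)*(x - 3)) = x - 7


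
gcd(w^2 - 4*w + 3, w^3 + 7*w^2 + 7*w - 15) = w - 1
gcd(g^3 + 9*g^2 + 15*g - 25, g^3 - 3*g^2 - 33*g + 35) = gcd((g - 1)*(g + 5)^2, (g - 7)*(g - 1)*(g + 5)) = g^2 + 4*g - 5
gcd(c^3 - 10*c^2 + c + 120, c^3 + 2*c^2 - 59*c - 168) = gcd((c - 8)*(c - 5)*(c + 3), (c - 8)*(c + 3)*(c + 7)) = c^2 - 5*c - 24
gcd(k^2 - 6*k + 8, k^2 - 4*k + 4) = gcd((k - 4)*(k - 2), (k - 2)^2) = k - 2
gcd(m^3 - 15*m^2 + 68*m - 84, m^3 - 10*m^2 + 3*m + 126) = m^2 - 13*m + 42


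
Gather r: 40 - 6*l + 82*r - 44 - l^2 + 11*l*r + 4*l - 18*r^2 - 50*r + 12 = -l^2 - 2*l - 18*r^2 + r*(11*l + 32) + 8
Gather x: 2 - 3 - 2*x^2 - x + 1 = -2*x^2 - x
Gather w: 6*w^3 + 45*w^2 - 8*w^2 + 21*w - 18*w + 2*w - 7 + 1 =6*w^3 + 37*w^2 + 5*w - 6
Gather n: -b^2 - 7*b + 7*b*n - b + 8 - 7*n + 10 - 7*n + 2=-b^2 - 8*b + n*(7*b - 14) + 20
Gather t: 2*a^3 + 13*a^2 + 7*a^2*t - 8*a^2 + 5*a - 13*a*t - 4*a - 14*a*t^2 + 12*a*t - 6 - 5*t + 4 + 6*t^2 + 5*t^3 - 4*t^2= 2*a^3 + 5*a^2 + a + 5*t^3 + t^2*(2 - 14*a) + t*(7*a^2 - a - 5) - 2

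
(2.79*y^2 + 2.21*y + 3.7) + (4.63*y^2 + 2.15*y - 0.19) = 7.42*y^2 + 4.36*y + 3.51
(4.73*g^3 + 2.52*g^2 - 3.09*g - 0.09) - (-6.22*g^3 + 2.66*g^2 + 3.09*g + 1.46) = 10.95*g^3 - 0.14*g^2 - 6.18*g - 1.55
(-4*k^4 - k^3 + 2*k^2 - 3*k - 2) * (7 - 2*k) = 8*k^5 - 26*k^4 - 11*k^3 + 20*k^2 - 17*k - 14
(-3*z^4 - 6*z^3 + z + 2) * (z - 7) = -3*z^5 + 15*z^4 + 42*z^3 + z^2 - 5*z - 14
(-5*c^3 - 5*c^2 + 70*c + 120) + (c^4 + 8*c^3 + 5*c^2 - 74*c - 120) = c^4 + 3*c^3 - 4*c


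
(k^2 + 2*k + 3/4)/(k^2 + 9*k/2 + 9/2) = (k + 1/2)/(k + 3)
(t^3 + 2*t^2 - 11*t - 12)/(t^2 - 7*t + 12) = (t^2 + 5*t + 4)/(t - 4)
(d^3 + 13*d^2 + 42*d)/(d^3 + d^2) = (d^2 + 13*d + 42)/(d*(d + 1))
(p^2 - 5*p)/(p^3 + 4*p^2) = (p - 5)/(p*(p + 4))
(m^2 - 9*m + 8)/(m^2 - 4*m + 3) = (m - 8)/(m - 3)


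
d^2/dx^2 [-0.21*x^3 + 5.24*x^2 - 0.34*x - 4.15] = 10.48 - 1.26*x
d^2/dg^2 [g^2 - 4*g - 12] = 2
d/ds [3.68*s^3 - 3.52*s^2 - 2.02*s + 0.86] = 11.04*s^2 - 7.04*s - 2.02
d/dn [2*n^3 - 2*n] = 6*n^2 - 2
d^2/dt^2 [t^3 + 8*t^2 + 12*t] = 6*t + 16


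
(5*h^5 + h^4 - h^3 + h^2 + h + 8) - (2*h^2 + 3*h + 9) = 5*h^5 + h^4 - h^3 - h^2 - 2*h - 1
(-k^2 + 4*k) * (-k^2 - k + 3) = k^4 - 3*k^3 - 7*k^2 + 12*k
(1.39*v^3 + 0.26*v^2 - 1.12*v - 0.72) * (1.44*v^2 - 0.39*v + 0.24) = 2.0016*v^5 - 0.1677*v^4 - 1.3806*v^3 - 0.5376*v^2 + 0.012*v - 0.1728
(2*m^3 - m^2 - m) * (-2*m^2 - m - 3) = -4*m^5 - 3*m^3 + 4*m^2 + 3*m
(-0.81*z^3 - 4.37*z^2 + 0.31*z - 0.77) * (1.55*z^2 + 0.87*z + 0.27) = -1.2555*z^5 - 7.4782*z^4 - 3.5401*z^3 - 2.1037*z^2 - 0.5862*z - 0.2079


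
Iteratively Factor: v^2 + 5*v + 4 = (v + 1)*(v + 4)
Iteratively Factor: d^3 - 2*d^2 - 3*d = (d + 1)*(d^2 - 3*d) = (d - 3)*(d + 1)*(d)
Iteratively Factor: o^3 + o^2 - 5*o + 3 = (o - 1)*(o^2 + 2*o - 3) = (o - 1)*(o + 3)*(o - 1)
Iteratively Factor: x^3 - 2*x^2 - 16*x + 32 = (x + 4)*(x^2 - 6*x + 8) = (x - 2)*(x + 4)*(x - 4)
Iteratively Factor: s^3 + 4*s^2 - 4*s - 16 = (s + 4)*(s^2 - 4) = (s + 2)*(s + 4)*(s - 2)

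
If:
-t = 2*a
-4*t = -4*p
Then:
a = -t/2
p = t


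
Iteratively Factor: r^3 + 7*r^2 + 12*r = (r)*(r^2 + 7*r + 12) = r*(r + 3)*(r + 4)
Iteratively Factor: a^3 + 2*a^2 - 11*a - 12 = (a + 4)*(a^2 - 2*a - 3) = (a - 3)*(a + 4)*(a + 1)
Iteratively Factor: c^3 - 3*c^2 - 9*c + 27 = (c - 3)*(c^2 - 9) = (c - 3)*(c + 3)*(c - 3)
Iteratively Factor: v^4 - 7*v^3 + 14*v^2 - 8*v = (v - 4)*(v^3 - 3*v^2 + 2*v) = v*(v - 4)*(v^2 - 3*v + 2) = v*(v - 4)*(v - 2)*(v - 1)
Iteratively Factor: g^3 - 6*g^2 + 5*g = (g)*(g^2 - 6*g + 5) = g*(g - 5)*(g - 1)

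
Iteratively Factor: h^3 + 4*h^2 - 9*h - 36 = (h + 4)*(h^2 - 9) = (h - 3)*(h + 4)*(h + 3)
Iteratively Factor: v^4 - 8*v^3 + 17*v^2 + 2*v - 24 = (v - 3)*(v^3 - 5*v^2 + 2*v + 8) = (v - 3)*(v - 2)*(v^2 - 3*v - 4) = (v - 4)*(v - 3)*(v - 2)*(v + 1)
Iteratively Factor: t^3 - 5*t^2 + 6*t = (t)*(t^2 - 5*t + 6) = t*(t - 3)*(t - 2)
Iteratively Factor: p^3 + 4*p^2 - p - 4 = (p + 1)*(p^2 + 3*p - 4) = (p + 1)*(p + 4)*(p - 1)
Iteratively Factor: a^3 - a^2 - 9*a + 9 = (a + 3)*(a^2 - 4*a + 3) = (a - 1)*(a + 3)*(a - 3)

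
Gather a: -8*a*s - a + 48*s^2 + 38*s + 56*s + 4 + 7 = a*(-8*s - 1) + 48*s^2 + 94*s + 11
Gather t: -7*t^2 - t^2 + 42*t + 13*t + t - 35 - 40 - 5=-8*t^2 + 56*t - 80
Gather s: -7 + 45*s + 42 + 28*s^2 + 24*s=28*s^2 + 69*s + 35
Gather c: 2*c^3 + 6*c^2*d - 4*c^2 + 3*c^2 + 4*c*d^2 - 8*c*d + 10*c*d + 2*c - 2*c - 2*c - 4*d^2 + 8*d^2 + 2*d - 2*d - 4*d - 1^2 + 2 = 2*c^3 + c^2*(6*d - 1) + c*(4*d^2 + 2*d - 2) + 4*d^2 - 4*d + 1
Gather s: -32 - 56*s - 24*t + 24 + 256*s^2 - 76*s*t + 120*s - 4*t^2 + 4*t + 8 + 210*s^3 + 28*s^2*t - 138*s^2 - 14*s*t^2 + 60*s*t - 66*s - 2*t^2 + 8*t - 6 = 210*s^3 + s^2*(28*t + 118) + s*(-14*t^2 - 16*t - 2) - 6*t^2 - 12*t - 6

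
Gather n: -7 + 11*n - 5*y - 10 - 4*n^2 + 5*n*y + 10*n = -4*n^2 + n*(5*y + 21) - 5*y - 17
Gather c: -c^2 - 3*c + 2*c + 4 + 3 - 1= -c^2 - c + 6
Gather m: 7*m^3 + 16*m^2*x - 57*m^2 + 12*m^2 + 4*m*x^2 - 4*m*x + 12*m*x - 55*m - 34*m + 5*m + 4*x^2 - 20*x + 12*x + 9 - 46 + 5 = 7*m^3 + m^2*(16*x - 45) + m*(4*x^2 + 8*x - 84) + 4*x^2 - 8*x - 32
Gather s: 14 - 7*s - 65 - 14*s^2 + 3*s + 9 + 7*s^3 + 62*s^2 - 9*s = 7*s^3 + 48*s^2 - 13*s - 42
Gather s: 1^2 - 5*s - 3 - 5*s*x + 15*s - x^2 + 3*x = s*(10 - 5*x) - x^2 + 3*x - 2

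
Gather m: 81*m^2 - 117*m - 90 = 81*m^2 - 117*m - 90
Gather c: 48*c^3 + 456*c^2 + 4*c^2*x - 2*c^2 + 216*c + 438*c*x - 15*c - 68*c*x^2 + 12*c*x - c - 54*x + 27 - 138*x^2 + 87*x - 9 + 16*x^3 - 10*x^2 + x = 48*c^3 + c^2*(4*x + 454) + c*(-68*x^2 + 450*x + 200) + 16*x^3 - 148*x^2 + 34*x + 18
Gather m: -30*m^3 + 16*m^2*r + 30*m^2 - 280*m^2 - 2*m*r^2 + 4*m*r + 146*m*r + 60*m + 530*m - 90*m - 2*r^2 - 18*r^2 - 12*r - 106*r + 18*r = -30*m^3 + m^2*(16*r - 250) + m*(-2*r^2 + 150*r + 500) - 20*r^2 - 100*r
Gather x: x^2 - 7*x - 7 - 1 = x^2 - 7*x - 8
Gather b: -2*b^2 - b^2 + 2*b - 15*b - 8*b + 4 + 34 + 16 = -3*b^2 - 21*b + 54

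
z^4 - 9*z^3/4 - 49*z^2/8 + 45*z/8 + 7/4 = (z - 7/2)*(z - 1)*(z + 1/4)*(z + 2)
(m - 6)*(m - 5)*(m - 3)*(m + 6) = m^4 - 8*m^3 - 21*m^2 + 288*m - 540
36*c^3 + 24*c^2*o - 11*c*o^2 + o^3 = (-6*c + o)^2*(c + o)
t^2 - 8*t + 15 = (t - 5)*(t - 3)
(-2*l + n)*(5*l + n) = -10*l^2 + 3*l*n + n^2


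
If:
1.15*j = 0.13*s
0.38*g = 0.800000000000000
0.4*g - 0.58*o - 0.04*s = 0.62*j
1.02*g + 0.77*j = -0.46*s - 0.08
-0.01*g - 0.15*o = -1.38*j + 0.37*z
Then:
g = 2.11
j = -0.46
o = 2.22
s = -4.07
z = -2.68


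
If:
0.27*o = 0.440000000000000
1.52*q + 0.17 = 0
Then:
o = 1.63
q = -0.11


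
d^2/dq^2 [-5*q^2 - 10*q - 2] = -10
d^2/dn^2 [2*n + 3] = 0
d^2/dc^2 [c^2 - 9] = 2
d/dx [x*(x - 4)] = 2*x - 4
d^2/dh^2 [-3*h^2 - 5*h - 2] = -6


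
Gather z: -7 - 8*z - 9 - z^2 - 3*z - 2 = -z^2 - 11*z - 18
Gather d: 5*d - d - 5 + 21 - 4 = 4*d + 12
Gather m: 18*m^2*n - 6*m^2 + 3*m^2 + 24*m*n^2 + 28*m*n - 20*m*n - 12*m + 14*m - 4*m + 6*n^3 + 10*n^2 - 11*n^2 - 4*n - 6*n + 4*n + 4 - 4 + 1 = m^2*(18*n - 3) + m*(24*n^2 + 8*n - 2) + 6*n^3 - n^2 - 6*n + 1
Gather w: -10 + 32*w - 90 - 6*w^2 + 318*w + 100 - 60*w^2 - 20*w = -66*w^2 + 330*w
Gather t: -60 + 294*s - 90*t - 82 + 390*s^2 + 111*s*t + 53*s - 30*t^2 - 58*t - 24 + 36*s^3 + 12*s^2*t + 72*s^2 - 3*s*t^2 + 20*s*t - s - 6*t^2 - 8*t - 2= 36*s^3 + 462*s^2 + 346*s + t^2*(-3*s - 36) + t*(12*s^2 + 131*s - 156) - 168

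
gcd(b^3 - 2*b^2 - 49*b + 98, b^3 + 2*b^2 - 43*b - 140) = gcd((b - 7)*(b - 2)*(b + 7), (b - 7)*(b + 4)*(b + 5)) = b - 7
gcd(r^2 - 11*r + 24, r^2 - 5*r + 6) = r - 3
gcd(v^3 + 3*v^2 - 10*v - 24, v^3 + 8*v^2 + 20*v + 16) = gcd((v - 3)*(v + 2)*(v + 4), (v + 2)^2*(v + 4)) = v^2 + 6*v + 8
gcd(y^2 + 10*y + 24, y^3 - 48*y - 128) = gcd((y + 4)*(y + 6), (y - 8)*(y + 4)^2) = y + 4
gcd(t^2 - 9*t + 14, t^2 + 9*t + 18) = 1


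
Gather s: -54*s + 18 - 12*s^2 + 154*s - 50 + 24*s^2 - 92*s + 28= 12*s^2 + 8*s - 4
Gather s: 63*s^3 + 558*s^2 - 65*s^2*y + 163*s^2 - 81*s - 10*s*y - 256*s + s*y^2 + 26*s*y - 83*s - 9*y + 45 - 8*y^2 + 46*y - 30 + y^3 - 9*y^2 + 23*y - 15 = 63*s^3 + s^2*(721 - 65*y) + s*(y^2 + 16*y - 420) + y^3 - 17*y^2 + 60*y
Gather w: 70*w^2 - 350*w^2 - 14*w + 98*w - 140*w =-280*w^2 - 56*w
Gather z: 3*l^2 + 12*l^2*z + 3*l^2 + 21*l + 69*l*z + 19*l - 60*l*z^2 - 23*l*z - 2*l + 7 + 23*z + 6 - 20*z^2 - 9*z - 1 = 6*l^2 + 38*l + z^2*(-60*l - 20) + z*(12*l^2 + 46*l + 14) + 12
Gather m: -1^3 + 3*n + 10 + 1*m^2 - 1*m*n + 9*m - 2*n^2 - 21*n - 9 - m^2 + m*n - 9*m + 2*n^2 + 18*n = 0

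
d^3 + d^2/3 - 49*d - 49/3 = (d - 7)*(d + 1/3)*(d + 7)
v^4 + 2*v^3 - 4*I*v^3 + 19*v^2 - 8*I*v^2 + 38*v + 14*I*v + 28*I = (v + 2)*(v - 7*I)*(v + I)*(v + 2*I)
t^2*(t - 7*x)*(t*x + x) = t^4*x - 7*t^3*x^2 + t^3*x - 7*t^2*x^2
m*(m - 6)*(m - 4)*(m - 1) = m^4 - 11*m^3 + 34*m^2 - 24*m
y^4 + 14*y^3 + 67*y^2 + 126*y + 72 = (y + 1)*(y + 3)*(y + 4)*(y + 6)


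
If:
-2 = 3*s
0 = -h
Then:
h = 0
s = -2/3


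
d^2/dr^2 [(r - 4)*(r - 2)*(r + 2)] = 6*r - 8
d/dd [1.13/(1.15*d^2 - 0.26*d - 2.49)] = (0.2938 - 2.599*d)/(-1.15*d^2 + 0.26*d + 2.49)^2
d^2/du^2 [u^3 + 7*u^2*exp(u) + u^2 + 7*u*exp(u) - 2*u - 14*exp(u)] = 7*u^2*exp(u) + 35*u*exp(u) + 6*u + 14*exp(u) + 2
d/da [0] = 0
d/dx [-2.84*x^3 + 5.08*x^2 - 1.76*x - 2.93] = -8.52*x^2 + 10.16*x - 1.76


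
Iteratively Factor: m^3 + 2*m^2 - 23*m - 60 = (m + 3)*(m^2 - m - 20) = (m - 5)*(m + 3)*(m + 4)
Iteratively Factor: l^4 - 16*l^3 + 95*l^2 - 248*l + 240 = (l - 4)*(l^3 - 12*l^2 + 47*l - 60) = (l - 4)^2*(l^2 - 8*l + 15) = (l - 4)^2*(l - 3)*(l - 5)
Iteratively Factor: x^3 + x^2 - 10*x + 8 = (x + 4)*(x^2 - 3*x + 2) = (x - 1)*(x + 4)*(x - 2)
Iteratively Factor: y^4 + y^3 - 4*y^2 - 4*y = (y - 2)*(y^3 + 3*y^2 + 2*y) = y*(y - 2)*(y^2 + 3*y + 2) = y*(y - 2)*(y + 2)*(y + 1)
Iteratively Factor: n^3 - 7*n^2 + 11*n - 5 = (n - 5)*(n^2 - 2*n + 1) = (n - 5)*(n - 1)*(n - 1)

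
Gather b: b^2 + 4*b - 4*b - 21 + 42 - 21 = b^2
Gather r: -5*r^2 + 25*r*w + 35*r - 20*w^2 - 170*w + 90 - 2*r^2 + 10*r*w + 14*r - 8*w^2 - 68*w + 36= -7*r^2 + r*(35*w + 49) - 28*w^2 - 238*w + 126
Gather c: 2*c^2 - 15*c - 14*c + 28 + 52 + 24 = 2*c^2 - 29*c + 104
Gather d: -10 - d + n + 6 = -d + n - 4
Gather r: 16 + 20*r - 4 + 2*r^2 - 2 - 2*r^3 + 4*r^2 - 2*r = -2*r^3 + 6*r^2 + 18*r + 10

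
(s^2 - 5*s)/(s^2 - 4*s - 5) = s/(s + 1)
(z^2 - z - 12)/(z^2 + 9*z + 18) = (z - 4)/(z + 6)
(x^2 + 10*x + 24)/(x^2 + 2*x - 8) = (x + 6)/(x - 2)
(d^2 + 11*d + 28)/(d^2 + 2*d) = (d^2 + 11*d + 28)/(d*(d + 2))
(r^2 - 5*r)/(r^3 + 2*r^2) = (r - 5)/(r*(r + 2))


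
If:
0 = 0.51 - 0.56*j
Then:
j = 0.91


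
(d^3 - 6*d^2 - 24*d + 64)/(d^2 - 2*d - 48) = (d^2 + 2*d - 8)/(d + 6)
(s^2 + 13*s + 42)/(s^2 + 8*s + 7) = (s + 6)/(s + 1)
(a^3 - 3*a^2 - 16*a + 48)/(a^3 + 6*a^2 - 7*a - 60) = (a - 4)/(a + 5)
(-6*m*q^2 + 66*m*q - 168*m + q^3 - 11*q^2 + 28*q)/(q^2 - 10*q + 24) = (-6*m*q + 42*m + q^2 - 7*q)/(q - 6)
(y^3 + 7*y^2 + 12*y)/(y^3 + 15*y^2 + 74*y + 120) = y*(y + 3)/(y^2 + 11*y + 30)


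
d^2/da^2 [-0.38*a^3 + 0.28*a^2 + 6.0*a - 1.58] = 0.56 - 2.28*a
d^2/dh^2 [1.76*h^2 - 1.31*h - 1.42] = 3.52000000000000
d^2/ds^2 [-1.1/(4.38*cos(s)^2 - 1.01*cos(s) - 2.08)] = (-84.41136*(1 - cos(s)^2)^2 + 14.59854*cos(s)^3 - 83.41355*cos(s)^2 - 26.8862*cos(s) + 106.69846)/(-4.38*cos(s)^2 + 1.01*cos(s) + 2.08)^3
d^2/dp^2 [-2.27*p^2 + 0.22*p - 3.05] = -4.54000000000000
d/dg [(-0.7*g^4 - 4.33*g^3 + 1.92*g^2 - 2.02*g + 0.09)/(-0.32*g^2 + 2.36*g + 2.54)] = (0.448*g^5 - 3.5704*g^4 - 27.5496*g^3 - 29.1098*g^2 + 9.8112*g - 5.3432)/(0.1024*g^4 - 1.5104*g^3 + 3.944*g^2 + 11.9888*g + 6.4516)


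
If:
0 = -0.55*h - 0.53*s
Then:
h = -0.963636363636364*s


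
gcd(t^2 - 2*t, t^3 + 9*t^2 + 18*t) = t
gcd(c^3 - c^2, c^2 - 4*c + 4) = 1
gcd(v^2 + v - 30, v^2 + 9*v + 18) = v + 6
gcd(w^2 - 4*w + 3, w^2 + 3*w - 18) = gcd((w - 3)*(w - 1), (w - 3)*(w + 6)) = w - 3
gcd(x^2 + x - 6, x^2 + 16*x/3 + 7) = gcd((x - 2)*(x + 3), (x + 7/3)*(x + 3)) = x + 3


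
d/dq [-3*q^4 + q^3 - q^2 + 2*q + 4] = -12*q^3 + 3*q^2 - 2*q + 2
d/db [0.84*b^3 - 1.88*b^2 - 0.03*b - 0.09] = 2.52*b^2 - 3.76*b - 0.03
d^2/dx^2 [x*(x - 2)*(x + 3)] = 6*x + 2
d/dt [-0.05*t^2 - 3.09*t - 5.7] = -0.1*t - 3.09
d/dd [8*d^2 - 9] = 16*d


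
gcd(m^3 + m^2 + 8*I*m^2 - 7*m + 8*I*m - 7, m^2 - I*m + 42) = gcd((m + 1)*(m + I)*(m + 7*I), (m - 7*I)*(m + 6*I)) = 1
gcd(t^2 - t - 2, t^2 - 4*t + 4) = t - 2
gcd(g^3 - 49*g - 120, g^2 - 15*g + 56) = g - 8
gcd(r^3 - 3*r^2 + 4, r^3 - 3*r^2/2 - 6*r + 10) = r^2 - 4*r + 4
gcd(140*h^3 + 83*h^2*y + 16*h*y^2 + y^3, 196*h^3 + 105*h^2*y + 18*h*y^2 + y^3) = 28*h^2 + 11*h*y + y^2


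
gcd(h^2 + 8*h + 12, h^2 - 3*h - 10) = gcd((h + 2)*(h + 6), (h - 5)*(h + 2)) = h + 2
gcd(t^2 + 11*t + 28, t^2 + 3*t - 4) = t + 4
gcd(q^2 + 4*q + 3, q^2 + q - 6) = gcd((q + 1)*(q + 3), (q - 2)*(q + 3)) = q + 3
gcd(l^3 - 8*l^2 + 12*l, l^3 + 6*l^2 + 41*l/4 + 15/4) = 1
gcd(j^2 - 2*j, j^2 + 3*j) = j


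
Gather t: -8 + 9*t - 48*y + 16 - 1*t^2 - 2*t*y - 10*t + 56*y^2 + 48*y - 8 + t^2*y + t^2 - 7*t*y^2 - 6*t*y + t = t^2*y + t*(-7*y^2 - 8*y) + 56*y^2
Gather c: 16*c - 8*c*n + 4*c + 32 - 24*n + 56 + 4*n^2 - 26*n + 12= c*(20 - 8*n) + 4*n^2 - 50*n + 100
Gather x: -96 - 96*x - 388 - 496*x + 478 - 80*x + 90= 84 - 672*x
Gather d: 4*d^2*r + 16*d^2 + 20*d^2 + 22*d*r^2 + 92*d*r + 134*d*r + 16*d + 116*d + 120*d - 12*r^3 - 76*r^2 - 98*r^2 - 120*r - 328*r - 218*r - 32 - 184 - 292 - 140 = d^2*(4*r + 36) + d*(22*r^2 + 226*r + 252) - 12*r^3 - 174*r^2 - 666*r - 648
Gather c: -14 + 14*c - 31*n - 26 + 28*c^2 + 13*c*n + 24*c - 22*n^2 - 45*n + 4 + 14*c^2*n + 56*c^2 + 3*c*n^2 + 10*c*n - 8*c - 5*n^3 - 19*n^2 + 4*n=c^2*(14*n + 84) + c*(3*n^2 + 23*n + 30) - 5*n^3 - 41*n^2 - 72*n - 36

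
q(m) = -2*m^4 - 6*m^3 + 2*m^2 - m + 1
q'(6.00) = -2353.00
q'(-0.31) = -3.73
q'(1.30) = -43.80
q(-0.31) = 1.66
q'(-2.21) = -11.40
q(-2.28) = 30.74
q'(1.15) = -32.37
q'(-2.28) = -8.87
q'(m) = -8*m^3 - 18*m^2 + 4*m - 1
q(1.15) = -10.13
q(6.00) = -3821.00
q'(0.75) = -11.50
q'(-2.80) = 22.30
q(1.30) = -15.81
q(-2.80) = 28.26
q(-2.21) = 30.03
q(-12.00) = -30803.00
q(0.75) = -1.79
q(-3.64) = -30.59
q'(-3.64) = 131.78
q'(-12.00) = 11183.00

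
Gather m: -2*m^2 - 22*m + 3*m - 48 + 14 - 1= -2*m^2 - 19*m - 35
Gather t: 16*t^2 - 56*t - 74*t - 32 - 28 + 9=16*t^2 - 130*t - 51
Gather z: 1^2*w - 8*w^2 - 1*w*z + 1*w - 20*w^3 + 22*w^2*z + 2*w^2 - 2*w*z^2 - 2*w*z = -20*w^3 - 6*w^2 - 2*w*z^2 + 2*w + z*(22*w^2 - 3*w)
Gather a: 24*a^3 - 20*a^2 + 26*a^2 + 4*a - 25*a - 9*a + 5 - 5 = 24*a^3 + 6*a^2 - 30*a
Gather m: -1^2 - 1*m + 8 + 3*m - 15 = 2*m - 8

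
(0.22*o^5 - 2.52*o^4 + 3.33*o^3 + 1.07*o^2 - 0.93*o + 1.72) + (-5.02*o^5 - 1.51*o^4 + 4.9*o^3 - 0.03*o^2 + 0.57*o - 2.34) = -4.8*o^5 - 4.03*o^4 + 8.23*o^3 + 1.04*o^2 - 0.36*o - 0.62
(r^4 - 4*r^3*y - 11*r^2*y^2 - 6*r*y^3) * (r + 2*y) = r^5 - 2*r^4*y - 19*r^3*y^2 - 28*r^2*y^3 - 12*r*y^4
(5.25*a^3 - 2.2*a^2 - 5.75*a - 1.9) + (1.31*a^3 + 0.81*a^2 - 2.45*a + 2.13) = 6.56*a^3 - 1.39*a^2 - 8.2*a + 0.23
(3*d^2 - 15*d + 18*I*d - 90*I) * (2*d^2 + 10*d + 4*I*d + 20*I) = 6*d^4 + 48*I*d^3 - 222*d^2 - 1200*I*d + 1800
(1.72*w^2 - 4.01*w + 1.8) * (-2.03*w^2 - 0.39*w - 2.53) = -3.4916*w^4 + 7.4695*w^3 - 6.4417*w^2 + 9.4433*w - 4.554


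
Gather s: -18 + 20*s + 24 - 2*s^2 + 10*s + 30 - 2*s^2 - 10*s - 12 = -4*s^2 + 20*s + 24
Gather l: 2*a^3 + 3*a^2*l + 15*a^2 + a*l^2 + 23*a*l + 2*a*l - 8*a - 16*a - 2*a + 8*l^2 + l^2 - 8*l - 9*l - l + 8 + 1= 2*a^3 + 15*a^2 - 26*a + l^2*(a + 9) + l*(3*a^2 + 25*a - 18) + 9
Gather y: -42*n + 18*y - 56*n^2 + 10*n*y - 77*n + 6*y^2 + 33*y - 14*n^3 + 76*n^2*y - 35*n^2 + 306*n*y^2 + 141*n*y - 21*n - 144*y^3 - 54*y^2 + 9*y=-14*n^3 - 91*n^2 - 140*n - 144*y^3 + y^2*(306*n - 48) + y*(76*n^2 + 151*n + 60)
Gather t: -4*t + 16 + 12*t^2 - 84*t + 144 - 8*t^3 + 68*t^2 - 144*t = -8*t^3 + 80*t^2 - 232*t + 160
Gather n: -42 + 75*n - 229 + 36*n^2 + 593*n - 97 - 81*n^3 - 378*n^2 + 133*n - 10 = -81*n^3 - 342*n^2 + 801*n - 378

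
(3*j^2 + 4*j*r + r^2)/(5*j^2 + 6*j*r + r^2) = (3*j + r)/(5*j + r)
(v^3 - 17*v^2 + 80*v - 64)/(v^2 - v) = v - 16 + 64/v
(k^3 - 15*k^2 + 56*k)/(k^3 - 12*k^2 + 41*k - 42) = k*(k - 8)/(k^2 - 5*k + 6)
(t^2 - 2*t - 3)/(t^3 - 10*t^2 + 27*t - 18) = (t + 1)/(t^2 - 7*t + 6)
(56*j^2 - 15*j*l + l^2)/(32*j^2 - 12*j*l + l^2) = (7*j - l)/(4*j - l)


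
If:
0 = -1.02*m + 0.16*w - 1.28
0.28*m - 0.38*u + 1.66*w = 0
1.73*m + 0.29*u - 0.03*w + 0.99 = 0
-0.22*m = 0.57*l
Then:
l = 0.43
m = -1.11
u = 3.29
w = 0.94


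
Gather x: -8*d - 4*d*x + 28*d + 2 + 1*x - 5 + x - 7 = 20*d + x*(2 - 4*d) - 10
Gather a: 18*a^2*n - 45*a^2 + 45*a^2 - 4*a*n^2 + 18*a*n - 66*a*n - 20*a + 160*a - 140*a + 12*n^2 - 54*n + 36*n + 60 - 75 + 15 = 18*a^2*n + a*(-4*n^2 - 48*n) + 12*n^2 - 18*n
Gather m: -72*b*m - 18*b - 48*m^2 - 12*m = -18*b - 48*m^2 + m*(-72*b - 12)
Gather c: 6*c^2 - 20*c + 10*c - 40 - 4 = 6*c^2 - 10*c - 44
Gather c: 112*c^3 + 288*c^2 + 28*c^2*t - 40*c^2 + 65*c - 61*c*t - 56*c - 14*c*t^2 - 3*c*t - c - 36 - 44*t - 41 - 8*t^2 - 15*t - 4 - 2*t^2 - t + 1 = 112*c^3 + c^2*(28*t + 248) + c*(-14*t^2 - 64*t + 8) - 10*t^2 - 60*t - 80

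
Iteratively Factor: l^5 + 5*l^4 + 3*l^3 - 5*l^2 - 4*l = (l + 1)*(l^4 + 4*l^3 - l^2 - 4*l) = (l + 1)*(l + 4)*(l^3 - l) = (l - 1)*(l + 1)*(l + 4)*(l^2 + l) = l*(l - 1)*(l + 1)*(l + 4)*(l + 1)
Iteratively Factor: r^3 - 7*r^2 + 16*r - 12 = (r - 2)*(r^2 - 5*r + 6) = (r - 2)^2*(r - 3)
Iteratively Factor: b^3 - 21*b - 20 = (b + 4)*(b^2 - 4*b - 5) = (b - 5)*(b + 4)*(b + 1)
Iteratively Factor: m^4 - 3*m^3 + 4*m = (m - 2)*(m^3 - m^2 - 2*m) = m*(m - 2)*(m^2 - m - 2) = m*(m - 2)*(m + 1)*(m - 2)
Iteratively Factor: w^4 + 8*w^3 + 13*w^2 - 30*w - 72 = (w + 3)*(w^3 + 5*w^2 - 2*w - 24) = (w + 3)^2*(w^2 + 2*w - 8) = (w - 2)*(w + 3)^2*(w + 4)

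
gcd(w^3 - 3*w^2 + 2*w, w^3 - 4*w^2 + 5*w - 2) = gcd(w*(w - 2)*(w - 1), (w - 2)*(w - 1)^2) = w^2 - 3*w + 2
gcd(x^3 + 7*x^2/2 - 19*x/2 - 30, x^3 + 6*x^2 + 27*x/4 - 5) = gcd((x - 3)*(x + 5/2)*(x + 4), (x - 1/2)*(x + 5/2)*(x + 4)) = x^2 + 13*x/2 + 10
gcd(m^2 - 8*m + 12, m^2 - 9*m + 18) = m - 6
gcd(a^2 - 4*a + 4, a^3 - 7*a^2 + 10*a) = a - 2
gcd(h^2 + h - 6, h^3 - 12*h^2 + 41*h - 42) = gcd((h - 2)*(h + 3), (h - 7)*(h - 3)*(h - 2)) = h - 2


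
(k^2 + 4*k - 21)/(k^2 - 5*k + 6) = (k + 7)/(k - 2)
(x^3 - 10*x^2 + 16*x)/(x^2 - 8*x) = x - 2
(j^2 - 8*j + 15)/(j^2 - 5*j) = (j - 3)/j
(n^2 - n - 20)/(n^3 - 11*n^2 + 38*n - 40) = (n + 4)/(n^2 - 6*n + 8)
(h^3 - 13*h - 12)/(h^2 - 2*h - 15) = (h^2 - 3*h - 4)/(h - 5)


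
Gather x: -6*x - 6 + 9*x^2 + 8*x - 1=9*x^2 + 2*x - 7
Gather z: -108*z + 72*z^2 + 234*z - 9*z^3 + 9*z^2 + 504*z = -9*z^3 + 81*z^2 + 630*z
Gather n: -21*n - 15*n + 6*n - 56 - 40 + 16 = -30*n - 80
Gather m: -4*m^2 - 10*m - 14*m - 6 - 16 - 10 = -4*m^2 - 24*m - 32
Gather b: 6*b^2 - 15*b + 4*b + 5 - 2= 6*b^2 - 11*b + 3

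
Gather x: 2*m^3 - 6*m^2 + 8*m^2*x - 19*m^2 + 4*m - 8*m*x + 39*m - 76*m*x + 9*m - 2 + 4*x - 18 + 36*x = 2*m^3 - 25*m^2 + 52*m + x*(8*m^2 - 84*m + 40) - 20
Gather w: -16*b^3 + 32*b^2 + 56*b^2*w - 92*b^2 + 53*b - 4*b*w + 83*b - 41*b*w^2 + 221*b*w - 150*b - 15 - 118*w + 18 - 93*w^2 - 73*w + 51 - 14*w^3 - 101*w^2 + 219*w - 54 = -16*b^3 - 60*b^2 - 14*b - 14*w^3 + w^2*(-41*b - 194) + w*(56*b^2 + 217*b + 28)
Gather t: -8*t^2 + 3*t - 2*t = -8*t^2 + t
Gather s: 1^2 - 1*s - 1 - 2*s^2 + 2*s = -2*s^2 + s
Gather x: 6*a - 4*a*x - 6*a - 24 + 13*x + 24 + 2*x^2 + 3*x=2*x^2 + x*(16 - 4*a)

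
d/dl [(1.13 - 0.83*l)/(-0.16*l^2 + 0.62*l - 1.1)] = (-0.1328*l^2 + 0.3616*l + 0.2124)/(0.0256*l^4 - 0.1984*l^3 + 0.7364*l^2 - 1.364*l + 1.21)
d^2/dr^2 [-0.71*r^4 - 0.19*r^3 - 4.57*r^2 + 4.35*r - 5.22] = -8.52*r^2 - 1.14*r - 9.14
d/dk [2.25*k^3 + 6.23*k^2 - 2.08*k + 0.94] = 6.75*k^2 + 12.46*k - 2.08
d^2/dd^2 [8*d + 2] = 0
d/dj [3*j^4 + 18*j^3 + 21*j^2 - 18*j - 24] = 12*j^3 + 54*j^2 + 42*j - 18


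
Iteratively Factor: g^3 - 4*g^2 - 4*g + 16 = (g - 2)*(g^2 - 2*g - 8) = (g - 4)*(g - 2)*(g + 2)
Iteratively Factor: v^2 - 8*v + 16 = (v - 4)*(v - 4)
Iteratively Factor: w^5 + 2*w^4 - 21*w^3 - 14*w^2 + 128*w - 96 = (w - 3)*(w^4 + 5*w^3 - 6*w^2 - 32*w + 32) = (w - 3)*(w + 4)*(w^3 + w^2 - 10*w + 8) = (w - 3)*(w + 4)^2*(w^2 - 3*w + 2) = (w - 3)*(w - 1)*(w + 4)^2*(w - 2)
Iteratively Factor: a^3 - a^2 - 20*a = (a - 5)*(a^2 + 4*a) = a*(a - 5)*(a + 4)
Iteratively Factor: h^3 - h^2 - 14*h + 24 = (h + 4)*(h^2 - 5*h + 6) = (h - 3)*(h + 4)*(h - 2)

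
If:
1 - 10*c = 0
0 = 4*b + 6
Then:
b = -3/2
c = 1/10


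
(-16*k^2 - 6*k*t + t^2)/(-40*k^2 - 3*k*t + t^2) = (2*k + t)/(5*k + t)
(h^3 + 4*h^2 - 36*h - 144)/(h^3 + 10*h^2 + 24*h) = (h - 6)/h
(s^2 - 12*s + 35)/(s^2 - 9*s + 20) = (s - 7)/(s - 4)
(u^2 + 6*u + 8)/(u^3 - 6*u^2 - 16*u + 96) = (u + 2)/(u^2 - 10*u + 24)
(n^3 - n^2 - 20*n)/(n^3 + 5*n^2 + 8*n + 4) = n*(n^2 - n - 20)/(n^3 + 5*n^2 + 8*n + 4)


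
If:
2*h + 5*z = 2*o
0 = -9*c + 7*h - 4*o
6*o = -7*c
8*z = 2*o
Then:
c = 0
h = 0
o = 0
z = 0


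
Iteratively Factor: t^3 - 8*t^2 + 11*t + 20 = (t - 5)*(t^2 - 3*t - 4) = (t - 5)*(t - 4)*(t + 1)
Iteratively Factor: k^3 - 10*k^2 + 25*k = (k - 5)*(k^2 - 5*k) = k*(k - 5)*(k - 5)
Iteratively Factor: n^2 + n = (n + 1)*(n)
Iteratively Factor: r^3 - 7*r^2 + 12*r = (r)*(r^2 - 7*r + 12) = r*(r - 4)*(r - 3)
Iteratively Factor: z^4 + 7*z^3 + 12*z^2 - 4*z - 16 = (z + 2)*(z^3 + 5*z^2 + 2*z - 8) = (z + 2)^2*(z^2 + 3*z - 4) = (z + 2)^2*(z + 4)*(z - 1)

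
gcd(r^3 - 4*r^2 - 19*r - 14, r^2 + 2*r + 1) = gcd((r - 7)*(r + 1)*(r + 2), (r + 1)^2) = r + 1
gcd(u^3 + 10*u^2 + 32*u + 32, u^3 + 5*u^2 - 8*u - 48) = u^2 + 8*u + 16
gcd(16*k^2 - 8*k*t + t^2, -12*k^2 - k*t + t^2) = -4*k + t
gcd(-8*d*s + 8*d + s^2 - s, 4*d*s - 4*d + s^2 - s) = s - 1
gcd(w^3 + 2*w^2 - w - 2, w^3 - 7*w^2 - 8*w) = w + 1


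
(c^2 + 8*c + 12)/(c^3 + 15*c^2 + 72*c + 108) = (c + 2)/(c^2 + 9*c + 18)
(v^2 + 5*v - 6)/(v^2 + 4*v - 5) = (v + 6)/(v + 5)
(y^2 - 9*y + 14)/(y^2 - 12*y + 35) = (y - 2)/(y - 5)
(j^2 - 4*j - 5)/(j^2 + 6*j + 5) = (j - 5)/(j + 5)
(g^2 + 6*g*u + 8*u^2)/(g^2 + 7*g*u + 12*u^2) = (g + 2*u)/(g + 3*u)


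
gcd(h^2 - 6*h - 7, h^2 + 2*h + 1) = h + 1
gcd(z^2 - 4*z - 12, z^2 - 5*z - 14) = z + 2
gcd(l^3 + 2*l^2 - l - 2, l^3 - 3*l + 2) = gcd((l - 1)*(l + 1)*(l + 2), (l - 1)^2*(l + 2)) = l^2 + l - 2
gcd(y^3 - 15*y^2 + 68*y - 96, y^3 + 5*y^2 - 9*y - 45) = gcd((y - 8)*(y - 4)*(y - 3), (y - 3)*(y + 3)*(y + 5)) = y - 3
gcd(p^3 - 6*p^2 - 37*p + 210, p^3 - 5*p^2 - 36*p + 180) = p^2 + p - 30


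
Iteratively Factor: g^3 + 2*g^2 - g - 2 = (g + 1)*(g^2 + g - 2) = (g - 1)*(g + 1)*(g + 2)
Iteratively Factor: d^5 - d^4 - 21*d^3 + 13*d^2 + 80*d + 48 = (d - 3)*(d^4 + 2*d^3 - 15*d^2 - 32*d - 16) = (d - 3)*(d + 1)*(d^3 + d^2 - 16*d - 16) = (d - 3)*(d + 1)^2*(d^2 - 16) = (d - 3)*(d + 1)^2*(d + 4)*(d - 4)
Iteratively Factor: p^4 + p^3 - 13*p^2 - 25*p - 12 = (p + 1)*(p^3 - 13*p - 12) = (p - 4)*(p + 1)*(p^2 + 4*p + 3) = (p - 4)*(p + 1)*(p + 3)*(p + 1)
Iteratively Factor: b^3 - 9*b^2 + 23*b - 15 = (b - 3)*(b^2 - 6*b + 5) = (b - 3)*(b - 1)*(b - 5)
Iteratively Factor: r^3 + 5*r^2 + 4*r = (r + 1)*(r^2 + 4*r) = r*(r + 1)*(r + 4)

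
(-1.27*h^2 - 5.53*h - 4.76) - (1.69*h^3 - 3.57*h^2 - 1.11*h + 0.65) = -1.69*h^3 + 2.3*h^2 - 4.42*h - 5.41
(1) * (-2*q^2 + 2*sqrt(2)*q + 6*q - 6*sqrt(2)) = -2*q^2 + 2*sqrt(2)*q + 6*q - 6*sqrt(2)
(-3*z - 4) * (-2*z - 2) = 6*z^2 + 14*z + 8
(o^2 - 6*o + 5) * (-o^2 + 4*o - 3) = -o^4 + 10*o^3 - 32*o^2 + 38*o - 15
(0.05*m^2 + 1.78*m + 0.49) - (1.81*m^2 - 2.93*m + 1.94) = -1.76*m^2 + 4.71*m - 1.45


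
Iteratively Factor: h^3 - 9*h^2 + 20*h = (h - 4)*(h^2 - 5*h) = h*(h - 4)*(h - 5)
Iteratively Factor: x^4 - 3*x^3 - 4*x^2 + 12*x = (x - 2)*(x^3 - x^2 - 6*x) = (x - 3)*(x - 2)*(x^2 + 2*x) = x*(x - 3)*(x - 2)*(x + 2)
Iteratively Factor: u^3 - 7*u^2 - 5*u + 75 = (u + 3)*(u^2 - 10*u + 25) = (u - 5)*(u + 3)*(u - 5)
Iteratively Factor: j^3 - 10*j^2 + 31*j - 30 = (j - 5)*(j^2 - 5*j + 6) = (j - 5)*(j - 2)*(j - 3)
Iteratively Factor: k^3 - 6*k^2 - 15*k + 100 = (k - 5)*(k^2 - k - 20) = (k - 5)*(k + 4)*(k - 5)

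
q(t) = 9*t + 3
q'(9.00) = 9.00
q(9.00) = 84.00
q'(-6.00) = 9.00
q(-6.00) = -51.00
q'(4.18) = 9.00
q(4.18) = 40.62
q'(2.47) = 9.00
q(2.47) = 25.23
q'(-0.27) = 9.00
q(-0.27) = 0.57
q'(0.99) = 9.00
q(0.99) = 11.91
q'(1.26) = 9.00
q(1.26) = 14.34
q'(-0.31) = 9.00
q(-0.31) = 0.21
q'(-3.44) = 9.00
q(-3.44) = -27.96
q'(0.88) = 9.00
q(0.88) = 10.92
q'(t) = 9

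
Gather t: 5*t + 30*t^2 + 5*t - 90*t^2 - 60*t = -60*t^2 - 50*t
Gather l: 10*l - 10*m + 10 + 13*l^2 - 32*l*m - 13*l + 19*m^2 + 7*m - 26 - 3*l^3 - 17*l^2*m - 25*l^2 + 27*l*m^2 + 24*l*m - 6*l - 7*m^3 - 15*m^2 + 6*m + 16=-3*l^3 + l^2*(-17*m - 12) + l*(27*m^2 - 8*m - 9) - 7*m^3 + 4*m^2 + 3*m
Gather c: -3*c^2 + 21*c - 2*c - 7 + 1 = -3*c^2 + 19*c - 6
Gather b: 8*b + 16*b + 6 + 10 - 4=24*b + 12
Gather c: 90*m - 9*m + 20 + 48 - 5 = 81*m + 63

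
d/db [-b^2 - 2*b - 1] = -2*b - 2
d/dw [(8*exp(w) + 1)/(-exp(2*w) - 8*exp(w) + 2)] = 2*(4*exp(2*w) + exp(w) + 12)*exp(w)/(exp(4*w) + 16*exp(3*w) + 60*exp(2*w) - 32*exp(w) + 4)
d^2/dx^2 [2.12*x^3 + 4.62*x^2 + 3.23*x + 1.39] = 12.72*x + 9.24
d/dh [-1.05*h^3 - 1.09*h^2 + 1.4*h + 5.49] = -3.15*h^2 - 2.18*h + 1.4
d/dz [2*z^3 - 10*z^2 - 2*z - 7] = 6*z^2 - 20*z - 2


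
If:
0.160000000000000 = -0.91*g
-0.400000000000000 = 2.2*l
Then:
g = -0.18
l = -0.18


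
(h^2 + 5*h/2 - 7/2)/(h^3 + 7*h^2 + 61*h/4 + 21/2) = 2*(h - 1)/(2*h^2 + 7*h + 6)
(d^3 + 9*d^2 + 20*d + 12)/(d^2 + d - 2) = (d^2 + 7*d + 6)/(d - 1)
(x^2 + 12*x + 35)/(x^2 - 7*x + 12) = (x^2 + 12*x + 35)/(x^2 - 7*x + 12)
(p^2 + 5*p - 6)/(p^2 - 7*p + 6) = (p + 6)/(p - 6)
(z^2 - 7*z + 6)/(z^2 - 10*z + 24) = (z - 1)/(z - 4)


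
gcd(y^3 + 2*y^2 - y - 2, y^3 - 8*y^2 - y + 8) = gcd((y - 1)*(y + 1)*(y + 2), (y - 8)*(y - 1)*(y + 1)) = y^2 - 1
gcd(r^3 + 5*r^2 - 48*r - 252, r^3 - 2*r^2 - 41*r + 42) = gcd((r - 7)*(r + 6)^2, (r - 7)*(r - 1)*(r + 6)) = r^2 - r - 42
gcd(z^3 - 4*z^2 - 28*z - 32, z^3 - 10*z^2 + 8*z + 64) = z^2 - 6*z - 16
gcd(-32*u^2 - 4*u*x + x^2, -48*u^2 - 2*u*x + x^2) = -8*u + x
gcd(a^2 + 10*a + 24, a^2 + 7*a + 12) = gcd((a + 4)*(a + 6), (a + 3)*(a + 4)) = a + 4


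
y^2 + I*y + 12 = (y - 3*I)*(y + 4*I)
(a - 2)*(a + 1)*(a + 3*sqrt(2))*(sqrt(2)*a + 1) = sqrt(2)*a^4 - sqrt(2)*a^3 + 7*a^3 - 7*a^2 + sqrt(2)*a^2 - 14*a - 3*sqrt(2)*a - 6*sqrt(2)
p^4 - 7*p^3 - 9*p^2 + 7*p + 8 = (p - 8)*(p - 1)*(p + 1)^2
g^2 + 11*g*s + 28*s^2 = (g + 4*s)*(g + 7*s)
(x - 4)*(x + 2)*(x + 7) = x^3 + 5*x^2 - 22*x - 56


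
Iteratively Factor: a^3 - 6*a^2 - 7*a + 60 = (a - 4)*(a^2 - 2*a - 15) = (a - 5)*(a - 4)*(a + 3)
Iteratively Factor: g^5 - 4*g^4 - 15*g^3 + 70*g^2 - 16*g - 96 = (g + 4)*(g^4 - 8*g^3 + 17*g^2 + 2*g - 24) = (g + 1)*(g + 4)*(g^3 - 9*g^2 + 26*g - 24) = (g - 2)*(g + 1)*(g + 4)*(g^2 - 7*g + 12) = (g - 3)*(g - 2)*(g + 1)*(g + 4)*(g - 4)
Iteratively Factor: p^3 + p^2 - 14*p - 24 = (p + 3)*(p^2 - 2*p - 8) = (p + 2)*(p + 3)*(p - 4)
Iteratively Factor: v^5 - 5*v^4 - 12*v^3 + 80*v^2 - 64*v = (v - 1)*(v^4 - 4*v^3 - 16*v^2 + 64*v) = (v - 4)*(v - 1)*(v^3 - 16*v) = (v - 4)*(v - 1)*(v + 4)*(v^2 - 4*v) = (v - 4)^2*(v - 1)*(v + 4)*(v)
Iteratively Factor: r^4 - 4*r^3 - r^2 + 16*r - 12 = (r - 1)*(r^3 - 3*r^2 - 4*r + 12) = (r - 2)*(r - 1)*(r^2 - r - 6) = (r - 2)*(r - 1)*(r + 2)*(r - 3)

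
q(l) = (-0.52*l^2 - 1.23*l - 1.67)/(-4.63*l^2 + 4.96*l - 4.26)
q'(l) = (-1.04*l - 1.23)/(-4.63*l^2 + 4.96*l - 4.26) + (9.26*l - 4.96)*(-0.52*l^2 - 1.23*l - 1.67)/(-4.63*l^2 + 4.96*l - 4.26)^2 = (-8.2741*l^2 - 11.0338*l + 13.523)/(21.4369*l^4 - 45.9296*l^3 + 64.0492*l^2 - 42.2592*l + 18.1476)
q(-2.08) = 0.04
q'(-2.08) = 0.00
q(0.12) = 0.49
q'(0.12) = 0.87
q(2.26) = 0.43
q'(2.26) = -0.19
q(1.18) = 0.79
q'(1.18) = -0.47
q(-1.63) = 0.04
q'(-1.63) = 0.02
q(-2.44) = 0.04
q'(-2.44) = -0.00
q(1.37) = 0.70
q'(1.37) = -0.45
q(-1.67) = 0.04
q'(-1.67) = 0.01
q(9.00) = 0.16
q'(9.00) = -0.01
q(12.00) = 0.15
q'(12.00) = -0.00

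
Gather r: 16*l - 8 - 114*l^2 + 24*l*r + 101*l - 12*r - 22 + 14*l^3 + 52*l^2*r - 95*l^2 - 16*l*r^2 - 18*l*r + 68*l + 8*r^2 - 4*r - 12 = 14*l^3 - 209*l^2 + 185*l + r^2*(8 - 16*l) + r*(52*l^2 + 6*l - 16) - 42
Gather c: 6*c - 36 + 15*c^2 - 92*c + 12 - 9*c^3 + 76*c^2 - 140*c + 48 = -9*c^3 + 91*c^2 - 226*c + 24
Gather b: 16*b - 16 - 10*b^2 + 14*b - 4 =-10*b^2 + 30*b - 20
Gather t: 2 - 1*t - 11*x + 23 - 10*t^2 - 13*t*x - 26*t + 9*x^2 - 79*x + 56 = -10*t^2 + t*(-13*x - 27) + 9*x^2 - 90*x + 81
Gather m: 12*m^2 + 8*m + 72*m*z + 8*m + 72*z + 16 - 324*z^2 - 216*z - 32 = 12*m^2 + m*(72*z + 16) - 324*z^2 - 144*z - 16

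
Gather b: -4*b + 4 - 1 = 3 - 4*b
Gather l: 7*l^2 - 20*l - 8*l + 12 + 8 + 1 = 7*l^2 - 28*l + 21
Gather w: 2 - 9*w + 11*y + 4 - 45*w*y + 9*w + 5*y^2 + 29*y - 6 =-45*w*y + 5*y^2 + 40*y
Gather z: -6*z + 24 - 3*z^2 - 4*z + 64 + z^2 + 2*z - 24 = -2*z^2 - 8*z + 64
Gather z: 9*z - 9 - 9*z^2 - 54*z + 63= -9*z^2 - 45*z + 54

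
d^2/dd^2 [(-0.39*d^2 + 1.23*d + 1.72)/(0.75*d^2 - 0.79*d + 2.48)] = (-2.22044604925031e-16*d^4 + 0.921600000000001*d^3 + 10.1574*d^2 - 19.8414*d - 4.229176)/(0.421875*d^6 - 1.333125*d^5 + 5.589225*d^4 - 9.309439*d^3 + 18.481704*d^2 - 14.576448*d + 15.252992)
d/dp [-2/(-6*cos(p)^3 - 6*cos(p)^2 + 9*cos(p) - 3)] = 8*(4*cos(p) + 3*cos(2*p))*sin(p)/(3*(-4*sin(p)^2 - 3*cos(p) + cos(3*p) + 6)^2)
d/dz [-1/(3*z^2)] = 2/(3*z^3)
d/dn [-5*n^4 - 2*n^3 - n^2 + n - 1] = -20*n^3 - 6*n^2 - 2*n + 1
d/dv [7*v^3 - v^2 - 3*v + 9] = 21*v^2 - 2*v - 3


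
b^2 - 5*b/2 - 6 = (b - 4)*(b + 3/2)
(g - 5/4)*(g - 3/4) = g^2 - 2*g + 15/16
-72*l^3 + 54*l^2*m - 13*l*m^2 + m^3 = (-6*l + m)*(-4*l + m)*(-3*l + m)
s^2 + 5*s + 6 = (s + 2)*(s + 3)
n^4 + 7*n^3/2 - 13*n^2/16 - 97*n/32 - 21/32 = (n - 1)*(n + 1/4)*(n + 3/4)*(n + 7/2)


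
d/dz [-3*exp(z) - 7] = -3*exp(z)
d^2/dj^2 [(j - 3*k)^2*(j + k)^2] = 12*j^2 - 24*j*k - 4*k^2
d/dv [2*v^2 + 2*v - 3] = 4*v + 2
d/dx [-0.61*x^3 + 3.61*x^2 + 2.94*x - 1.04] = -1.83*x^2 + 7.22*x + 2.94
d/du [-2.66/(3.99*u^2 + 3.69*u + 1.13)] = (21.2268*u + 9.8154)/(3.99*u^2 + 3.69*u + 1.13)^2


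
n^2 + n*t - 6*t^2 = (n - 2*t)*(n + 3*t)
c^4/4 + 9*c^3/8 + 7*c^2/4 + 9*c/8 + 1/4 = (c/4 + 1/2)*(c + 1/2)*(c + 1)^2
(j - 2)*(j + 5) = j^2 + 3*j - 10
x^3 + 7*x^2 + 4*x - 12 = (x - 1)*(x + 2)*(x + 6)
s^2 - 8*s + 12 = (s - 6)*(s - 2)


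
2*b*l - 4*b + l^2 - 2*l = (2*b + l)*(l - 2)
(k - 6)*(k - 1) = k^2 - 7*k + 6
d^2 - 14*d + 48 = (d - 8)*(d - 6)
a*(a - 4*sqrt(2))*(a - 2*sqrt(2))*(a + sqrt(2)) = a^4 - 5*sqrt(2)*a^3 + 4*a^2 + 16*sqrt(2)*a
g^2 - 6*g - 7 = (g - 7)*(g + 1)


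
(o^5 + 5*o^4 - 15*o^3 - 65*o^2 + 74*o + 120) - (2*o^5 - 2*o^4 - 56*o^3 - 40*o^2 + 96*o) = -o^5 + 7*o^4 + 41*o^3 - 25*o^2 - 22*o + 120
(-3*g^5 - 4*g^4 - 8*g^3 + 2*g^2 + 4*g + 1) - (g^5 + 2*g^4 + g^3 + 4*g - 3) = -4*g^5 - 6*g^4 - 9*g^3 + 2*g^2 + 4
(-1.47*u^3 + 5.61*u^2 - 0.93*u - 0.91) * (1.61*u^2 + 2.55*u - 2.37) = -2.3667*u^5 + 5.2836*u^4 + 16.2921*u^3 - 17.1323*u^2 - 0.1164*u + 2.1567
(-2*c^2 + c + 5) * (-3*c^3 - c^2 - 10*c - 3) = 6*c^5 - c^4 + 4*c^3 - 9*c^2 - 53*c - 15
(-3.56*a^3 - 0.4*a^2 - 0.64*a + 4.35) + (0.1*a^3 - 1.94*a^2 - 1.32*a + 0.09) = -3.46*a^3 - 2.34*a^2 - 1.96*a + 4.44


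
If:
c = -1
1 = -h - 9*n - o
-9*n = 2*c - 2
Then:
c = -1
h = -o - 5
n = 4/9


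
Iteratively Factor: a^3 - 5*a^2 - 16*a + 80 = (a + 4)*(a^2 - 9*a + 20) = (a - 5)*(a + 4)*(a - 4)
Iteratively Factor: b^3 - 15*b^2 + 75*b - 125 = (b - 5)*(b^2 - 10*b + 25) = (b - 5)^2*(b - 5)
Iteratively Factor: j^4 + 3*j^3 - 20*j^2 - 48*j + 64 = (j - 1)*(j^3 + 4*j^2 - 16*j - 64) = (j - 1)*(j + 4)*(j^2 - 16) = (j - 1)*(j + 4)^2*(j - 4)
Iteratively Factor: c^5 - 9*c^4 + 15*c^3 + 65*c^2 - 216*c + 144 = (c - 4)*(c^4 - 5*c^3 - 5*c^2 + 45*c - 36) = (c - 4)*(c - 1)*(c^3 - 4*c^2 - 9*c + 36) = (c - 4)*(c - 3)*(c - 1)*(c^2 - c - 12) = (c - 4)^2*(c - 3)*(c - 1)*(c + 3)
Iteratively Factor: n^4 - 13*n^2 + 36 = (n + 3)*(n^3 - 3*n^2 - 4*n + 12) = (n - 2)*(n + 3)*(n^2 - n - 6) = (n - 3)*(n - 2)*(n + 3)*(n + 2)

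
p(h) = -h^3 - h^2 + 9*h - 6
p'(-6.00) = -87.00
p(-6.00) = 120.00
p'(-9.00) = -216.00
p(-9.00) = 561.00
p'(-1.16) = 7.28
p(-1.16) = -16.22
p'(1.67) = -2.71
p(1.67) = 1.58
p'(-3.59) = -22.48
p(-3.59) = -4.93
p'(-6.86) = -118.46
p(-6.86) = 208.03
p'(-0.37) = 9.33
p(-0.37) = -9.42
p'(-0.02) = 9.04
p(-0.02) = -6.18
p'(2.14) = -9.02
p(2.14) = -1.12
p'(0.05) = 8.89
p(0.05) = -5.55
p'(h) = -3*h^2 - 2*h + 9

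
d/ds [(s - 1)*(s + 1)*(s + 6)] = 3*s^2 + 12*s - 1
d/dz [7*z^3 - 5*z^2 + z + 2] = 21*z^2 - 10*z + 1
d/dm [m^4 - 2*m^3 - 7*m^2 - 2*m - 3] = 4*m^3 - 6*m^2 - 14*m - 2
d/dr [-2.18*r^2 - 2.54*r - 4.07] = -4.36*r - 2.54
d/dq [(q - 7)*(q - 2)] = 2*q - 9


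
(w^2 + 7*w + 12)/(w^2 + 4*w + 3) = (w + 4)/(w + 1)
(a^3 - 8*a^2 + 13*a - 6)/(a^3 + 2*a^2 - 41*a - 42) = (a^2 - 2*a + 1)/(a^2 + 8*a + 7)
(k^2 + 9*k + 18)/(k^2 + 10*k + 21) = (k + 6)/(k + 7)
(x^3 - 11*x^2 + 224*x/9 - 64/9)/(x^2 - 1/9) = (3*x^2 - 32*x + 64)/(3*x + 1)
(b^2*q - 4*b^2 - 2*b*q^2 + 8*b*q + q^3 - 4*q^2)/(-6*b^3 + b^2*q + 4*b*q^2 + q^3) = (-b*q + 4*b + q^2 - 4*q)/(6*b^2 + 5*b*q + q^2)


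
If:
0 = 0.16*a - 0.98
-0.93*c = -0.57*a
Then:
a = 6.12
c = 3.75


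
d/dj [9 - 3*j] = -3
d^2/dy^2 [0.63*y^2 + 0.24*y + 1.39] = 1.26000000000000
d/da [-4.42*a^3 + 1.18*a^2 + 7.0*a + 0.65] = -13.26*a^2 + 2.36*a + 7.0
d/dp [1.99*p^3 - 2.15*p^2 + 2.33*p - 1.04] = 5.97*p^2 - 4.3*p + 2.33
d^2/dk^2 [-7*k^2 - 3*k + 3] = -14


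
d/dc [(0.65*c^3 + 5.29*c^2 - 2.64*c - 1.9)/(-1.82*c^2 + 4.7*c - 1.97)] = (-1.183*c^4 + 6.11*c^3 + 16.2167*c^2 - 27.7586*c + 14.1308)/(3.3124*c^4 - 17.108*c^3 + 29.2608*c^2 - 18.518*c + 3.8809)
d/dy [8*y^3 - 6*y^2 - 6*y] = 24*y^2 - 12*y - 6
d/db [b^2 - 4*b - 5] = 2*b - 4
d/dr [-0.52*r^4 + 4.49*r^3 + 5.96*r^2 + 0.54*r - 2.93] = -2.08*r^3 + 13.47*r^2 + 11.92*r + 0.54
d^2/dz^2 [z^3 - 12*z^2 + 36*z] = 6*z - 24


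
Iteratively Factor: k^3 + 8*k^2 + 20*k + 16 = (k + 2)*(k^2 + 6*k + 8) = (k + 2)^2*(k + 4)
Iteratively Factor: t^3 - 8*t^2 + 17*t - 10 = (t - 2)*(t^2 - 6*t + 5) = (t - 2)*(t - 1)*(t - 5)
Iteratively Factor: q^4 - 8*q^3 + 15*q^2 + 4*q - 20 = (q + 1)*(q^3 - 9*q^2 + 24*q - 20) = (q - 2)*(q + 1)*(q^2 - 7*q + 10) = (q - 5)*(q - 2)*(q + 1)*(q - 2)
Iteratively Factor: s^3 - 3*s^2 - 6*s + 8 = (s - 1)*(s^2 - 2*s - 8) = (s - 1)*(s + 2)*(s - 4)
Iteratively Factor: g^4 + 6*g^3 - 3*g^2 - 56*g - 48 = (g + 1)*(g^3 + 5*g^2 - 8*g - 48) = (g - 3)*(g + 1)*(g^2 + 8*g + 16) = (g - 3)*(g + 1)*(g + 4)*(g + 4)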